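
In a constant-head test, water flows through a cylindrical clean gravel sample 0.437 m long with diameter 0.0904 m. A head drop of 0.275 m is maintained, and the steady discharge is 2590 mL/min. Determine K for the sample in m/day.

923

Cross-sectional area A = π·(d/2)² = π × (0.0904/2)² = 0.006418 m².
Convert discharge: 2590 mL/min = 4.317e-05 m³/s.
Darcy's law rearranged: K = Q·L / (A·Δh) = 4.317e-05 × 0.437 / (0.006418 × 0.275) = 0.01069 m/s = 923.4 m/day.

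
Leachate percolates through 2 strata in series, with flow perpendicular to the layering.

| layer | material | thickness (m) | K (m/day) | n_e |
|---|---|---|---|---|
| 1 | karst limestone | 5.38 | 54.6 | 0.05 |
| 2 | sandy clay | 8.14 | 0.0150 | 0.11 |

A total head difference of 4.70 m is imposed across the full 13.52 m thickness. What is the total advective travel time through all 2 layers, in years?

0.368

With flow normal to the layers, continuity requires the same specific discharge q through every layer.
Σ(b_i/K_i) = 5.38/54.6 + 8.14/0.0150 = 542.8 d.
q = Δh / Σ(b_i/K_i) = 4.70 / 542.8 = 0.008659 m/day.
In each layer the seepage velocity is v_i = q/n_i, so the layer transit time is t_i = b_i·n_i / q:
  layer 1 (karst limestone): t_1 = 5.38 × 0.05 / 0.008659 = 31.06 d
  layer 2 (sandy clay): t_2 = 8.14 × 0.11 / 0.008659 = 103.4 d
Total t = Σ t_i = 134.5 days = 0.3682 years.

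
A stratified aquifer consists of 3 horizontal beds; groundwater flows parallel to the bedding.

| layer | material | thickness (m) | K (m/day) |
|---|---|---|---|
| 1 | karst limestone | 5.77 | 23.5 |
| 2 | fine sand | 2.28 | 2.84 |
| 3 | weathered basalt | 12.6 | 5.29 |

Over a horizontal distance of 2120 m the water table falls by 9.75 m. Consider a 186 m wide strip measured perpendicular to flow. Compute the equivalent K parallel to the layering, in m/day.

Flow is parallel to layering, so each bed carries its own Darcy discharge and the transmissivities add.
Σ(K_i·b_i) = 23.5×5.77 + 2.84×2.28 + 5.29×12.6 = 208.7 m²/day.
Total thickness b = 20.65 m, so K_eq = Σ(K_i·b_i)/b = 10.11 m/day.

10.1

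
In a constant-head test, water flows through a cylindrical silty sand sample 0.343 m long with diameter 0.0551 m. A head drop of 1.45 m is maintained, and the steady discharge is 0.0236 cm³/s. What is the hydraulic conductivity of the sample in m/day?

Cross-sectional area A = π·(d/2)² = π × (0.0551/2)² = 0.002384 m².
Convert discharge: 0.0236 cm³/s = 2.360e-08 m³/s.
Darcy's law rearranged: K = Q·L / (A·Δh) = 2.360e-08 × 0.343 / (0.002384 × 1.45) = 2.341e-06 m/s = 0.2023 m/day.

0.202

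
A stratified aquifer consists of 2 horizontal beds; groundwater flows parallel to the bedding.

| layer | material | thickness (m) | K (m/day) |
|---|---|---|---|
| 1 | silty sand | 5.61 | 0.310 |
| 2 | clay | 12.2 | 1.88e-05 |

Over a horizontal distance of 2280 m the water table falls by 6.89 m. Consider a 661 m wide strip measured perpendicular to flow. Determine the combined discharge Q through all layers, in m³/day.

3.47

Flow is parallel to layering, so each bed carries its own Darcy discharge and the transmissivities add.
Σ(K_i·b_i) = 0.310×5.61 + 1.88e-05×12.2 = 1.739 m²/day.
Hydraulic gradient i = Δh / L = 6.89 / 2280 = 0.003022.
Q = Σ(K_i·b_i) · W · i = 1.739 × 661 × 0.003022 = 3.474 m³/day.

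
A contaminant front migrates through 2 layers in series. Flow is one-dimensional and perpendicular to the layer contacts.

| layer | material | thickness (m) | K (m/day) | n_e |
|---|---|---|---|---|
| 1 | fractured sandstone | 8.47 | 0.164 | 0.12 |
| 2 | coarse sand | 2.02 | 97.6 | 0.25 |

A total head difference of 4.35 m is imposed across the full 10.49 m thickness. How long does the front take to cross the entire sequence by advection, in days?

18.1

With flow normal to the layers, continuity requires the same specific discharge q through every layer.
Σ(b_i/K_i) = 8.47/0.164 + 2.02/97.6 = 51.67 d.
q = Δh / Σ(b_i/K_i) = 4.35 / 51.67 = 0.08419 m/day.
In each layer the seepage velocity is v_i = q/n_i, so the layer transit time is t_i = b_i·n_i / q:
  layer 1 (fractured sandstone): t_1 = 8.47 × 0.12 / 0.08419 = 12.07 d
  layer 2 (coarse sand): t_2 = 2.02 × 0.25 / 0.08419 = 5.998 d
Total t = Σ t_i = 18.07 days.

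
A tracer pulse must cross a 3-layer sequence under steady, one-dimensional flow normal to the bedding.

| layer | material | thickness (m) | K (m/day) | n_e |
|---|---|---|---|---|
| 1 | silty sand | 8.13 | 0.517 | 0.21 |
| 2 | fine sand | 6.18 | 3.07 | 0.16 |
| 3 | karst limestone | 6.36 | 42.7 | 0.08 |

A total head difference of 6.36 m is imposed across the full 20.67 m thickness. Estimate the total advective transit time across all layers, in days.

9.01

With flow normal to the layers, continuity requires the same specific discharge q through every layer.
Σ(b_i/K_i) = 8.13/0.517 + 6.18/3.07 + 6.36/42.7 = 17.89 d.
q = Δh / Σ(b_i/K_i) = 6.36 / 17.89 = 0.3556 m/day.
In each layer the seepage velocity is v_i = q/n_i, so the layer transit time is t_i = b_i·n_i / q:
  layer 1 (silty sand): t_1 = 8.13 × 0.21 / 0.3556 = 4.802 d
  layer 2 (fine sand): t_2 = 6.18 × 0.16 / 0.3556 = 2.781 d
  layer 3 (karst limestone): t_3 = 6.36 × 0.08 / 0.3556 = 1.431 d
Total t = Σ t_i = 9.014 days.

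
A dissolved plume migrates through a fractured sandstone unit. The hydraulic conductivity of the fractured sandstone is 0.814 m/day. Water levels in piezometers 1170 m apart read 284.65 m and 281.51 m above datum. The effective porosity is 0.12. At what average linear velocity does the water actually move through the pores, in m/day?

0.0182

Hydraulic gradient i = (284.65 − 281.51) / 1170 = 3.14 / 1170 = 0.002684.
Darcy flux q = K · i = 0.8140 × 0.002684 = 0.002185 m/day.
Seepage velocity v = q / n_e = 0.002185 / 0.12 = 0.01820 m/day.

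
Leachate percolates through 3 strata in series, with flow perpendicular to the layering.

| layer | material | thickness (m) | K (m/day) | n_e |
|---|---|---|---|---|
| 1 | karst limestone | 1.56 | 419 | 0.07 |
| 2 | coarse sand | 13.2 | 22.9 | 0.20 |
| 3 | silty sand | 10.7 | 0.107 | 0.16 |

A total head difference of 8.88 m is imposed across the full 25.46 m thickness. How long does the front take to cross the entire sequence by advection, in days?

50.5

With flow normal to the layers, continuity requires the same specific discharge q through every layer.
Σ(b_i/K_i) = 1.56/419 + 13.2/22.9 + 10.7/0.107 = 100.6 d.
q = Δh / Σ(b_i/K_i) = 8.88 / 100.6 = 0.08829 m/day.
In each layer the seepage velocity is v_i = q/n_i, so the layer transit time is t_i = b_i·n_i / q:
  layer 1 (karst limestone): t_1 = 1.56 × 0.07 / 0.08829 = 1.237 d
  layer 2 (coarse sand): t_2 = 13.2 × 0.20 / 0.08829 = 29.90 d
  layer 3 (silty sand): t_3 = 10.7 × 0.16 / 0.08829 = 19.39 d
Total t = Σ t_i = 50.53 days.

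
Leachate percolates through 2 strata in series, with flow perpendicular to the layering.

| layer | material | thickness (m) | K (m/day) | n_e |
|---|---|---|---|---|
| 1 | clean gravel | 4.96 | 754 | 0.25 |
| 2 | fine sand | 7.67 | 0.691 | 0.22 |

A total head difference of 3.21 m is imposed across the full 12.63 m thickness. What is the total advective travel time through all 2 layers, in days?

10.1

With flow normal to the layers, continuity requires the same specific discharge q through every layer.
Σ(b_i/K_i) = 4.96/754 + 7.67/0.691 = 11.11 d.
q = Δh / Σ(b_i/K_i) = 3.21 / 11.11 = 0.2890 m/day.
In each layer the seepage velocity is v_i = q/n_i, so the layer transit time is t_i = b_i·n_i / q:
  layer 1 (clean gravel): t_1 = 4.96 × 0.25 / 0.2890 = 4.290 d
  layer 2 (fine sand): t_2 = 7.67 × 0.22 / 0.2890 = 5.838 d
Total t = Σ t_i = 10.13 days.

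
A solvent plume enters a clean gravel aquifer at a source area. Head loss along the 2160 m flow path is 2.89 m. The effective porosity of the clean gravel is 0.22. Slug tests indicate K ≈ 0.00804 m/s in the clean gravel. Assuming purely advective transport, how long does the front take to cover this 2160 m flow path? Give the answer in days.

511

Convert K: 0.00804 m/s × 86400 = 694.7 m/day.
Hydraulic gradient i = Δh / L = 2.89 / 2160 = 0.001338.
Darcy flux q = K · i = 694.7 × 0.001338 = 0.9294 m/day.
Seepage velocity v = q / n_e = 0.9294 / 0.22 = 4.225 m/day.
Travel time t = L / v = 2160 / 4.225 = 511.3 days.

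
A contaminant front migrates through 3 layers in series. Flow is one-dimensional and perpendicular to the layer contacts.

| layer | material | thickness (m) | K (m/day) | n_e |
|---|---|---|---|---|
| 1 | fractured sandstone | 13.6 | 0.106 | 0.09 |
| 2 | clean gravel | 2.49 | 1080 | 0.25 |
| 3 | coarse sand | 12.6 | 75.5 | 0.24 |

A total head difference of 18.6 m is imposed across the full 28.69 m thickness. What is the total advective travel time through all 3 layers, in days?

With flow normal to the layers, continuity requires the same specific discharge q through every layer.
Σ(b_i/K_i) = 13.6/0.106 + 2.49/1080 + 12.6/75.5 = 128.5 d.
q = Δh / Σ(b_i/K_i) = 18.6 / 128.5 = 0.1448 m/day.
In each layer the seepage velocity is v_i = q/n_i, so the layer transit time is t_i = b_i·n_i / q:
  layer 1 (fractured sandstone): t_1 = 13.6 × 0.09 / 0.1448 = 8.454 d
  layer 2 (clean gravel): t_2 = 2.49 × 0.25 / 0.1448 = 4.300 d
  layer 3 (coarse sand): t_3 = 12.6 × 0.24 / 0.1448 = 20.89 d
Total t = Σ t_i = 33.64 days.

33.6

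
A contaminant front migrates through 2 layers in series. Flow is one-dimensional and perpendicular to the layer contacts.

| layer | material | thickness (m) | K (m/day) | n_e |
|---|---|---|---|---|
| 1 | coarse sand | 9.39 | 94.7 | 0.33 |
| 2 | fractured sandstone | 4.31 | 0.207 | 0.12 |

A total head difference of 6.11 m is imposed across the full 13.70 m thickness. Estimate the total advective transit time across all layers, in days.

12.4

With flow normal to the layers, continuity requires the same specific discharge q through every layer.
Σ(b_i/K_i) = 9.39/94.7 + 4.31/0.207 = 20.92 d.
q = Δh / Σ(b_i/K_i) = 6.11 / 20.92 = 0.2921 m/day.
In each layer the seepage velocity is v_i = q/n_i, so the layer transit time is t_i = b_i·n_i / q:
  layer 1 (coarse sand): t_1 = 9.39 × 0.33 / 0.2921 = 10.61 d
  layer 2 (fractured sandstone): t_2 = 4.31 × 0.12 / 0.2921 = 1.771 d
Total t = Σ t_i = 12.38 days.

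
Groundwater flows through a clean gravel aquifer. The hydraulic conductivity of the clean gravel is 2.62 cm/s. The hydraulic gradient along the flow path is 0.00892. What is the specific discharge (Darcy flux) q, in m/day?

20.2

Convert K: 2.62 cm/s × 864 = 2264 m/day.
Hydraulic gradient i = 0.00892.
Specific discharge q = K · i = 2264 × 0.008920 = 20.19 m/day.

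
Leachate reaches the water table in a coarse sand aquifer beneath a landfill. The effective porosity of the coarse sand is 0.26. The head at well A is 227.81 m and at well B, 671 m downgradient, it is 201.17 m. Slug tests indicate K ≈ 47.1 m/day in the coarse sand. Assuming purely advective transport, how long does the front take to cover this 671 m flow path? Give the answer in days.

93.3

Hydraulic gradient i = (227.81 − 201.17) / 671 = 26.64 / 671 = 0.03970.
Darcy flux q = K · i = 47.10 × 0.03970 = 1.870 m/day.
Seepage velocity v = q / n_e = 1.870 / 0.26 = 7.192 m/day.
Travel time t = L / v = 671 / 7.192 = 93.30 days.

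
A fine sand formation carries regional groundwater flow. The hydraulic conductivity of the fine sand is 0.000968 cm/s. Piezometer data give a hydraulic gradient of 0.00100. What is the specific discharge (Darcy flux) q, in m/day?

0.000836

Convert K: 0.000968 cm/s × 864 = 0.8364 m/day.
Hydraulic gradient i = 0.00100.
Specific discharge q = K · i = 0.8364 × 0.001000 = 0.0008364 m/day.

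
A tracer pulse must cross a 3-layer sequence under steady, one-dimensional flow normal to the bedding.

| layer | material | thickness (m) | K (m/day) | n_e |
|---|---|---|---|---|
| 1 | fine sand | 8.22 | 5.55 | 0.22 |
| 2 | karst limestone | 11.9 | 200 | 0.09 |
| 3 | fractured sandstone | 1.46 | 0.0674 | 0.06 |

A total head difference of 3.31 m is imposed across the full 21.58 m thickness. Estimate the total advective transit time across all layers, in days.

With flow normal to the layers, continuity requires the same specific discharge q through every layer.
Σ(b_i/K_i) = 8.22/5.55 + 11.9/200 + 1.46/0.0674 = 23.20 d.
q = Δh / Σ(b_i/K_i) = 3.31 / 23.20 = 0.1427 m/day.
In each layer the seepage velocity is v_i = q/n_i, so the layer transit time is t_i = b_i·n_i / q:
  layer 1 (fine sand): t_1 = 8.22 × 0.22 / 0.1427 = 12.68 d
  layer 2 (karst limestone): t_2 = 11.9 × 0.09 / 0.1427 = 7.507 d
  layer 3 (fractured sandstone): t_3 = 1.46 × 0.06 / 0.1427 = 0.6141 d
Total t = Σ t_i = 20.80 days.

20.8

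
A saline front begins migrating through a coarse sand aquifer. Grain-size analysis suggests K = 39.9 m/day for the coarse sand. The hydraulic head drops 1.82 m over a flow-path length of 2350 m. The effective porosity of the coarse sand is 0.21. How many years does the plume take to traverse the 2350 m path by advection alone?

43.7

Hydraulic gradient i = Δh / L = 1.82 / 2350 = 0.0007745.
Darcy flux q = K · i = 39.90 × 0.0007745 = 0.03090 m/day.
Seepage velocity v = q / n_e = 0.03090 / 0.21 = 0.1471 m/day.
Travel time t = L / v = 2350 / 0.1471 = 15970 days = 43.72 years.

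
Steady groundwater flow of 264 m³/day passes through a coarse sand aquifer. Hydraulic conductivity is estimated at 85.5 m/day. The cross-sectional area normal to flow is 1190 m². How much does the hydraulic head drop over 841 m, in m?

2.18

From Q = K·A·i, i = Q / (K·A) = 264 / (85.50 × 1190) = 0.002595.
Head loss Δh = i · L = 0.002595 × 841 = 2.182 m.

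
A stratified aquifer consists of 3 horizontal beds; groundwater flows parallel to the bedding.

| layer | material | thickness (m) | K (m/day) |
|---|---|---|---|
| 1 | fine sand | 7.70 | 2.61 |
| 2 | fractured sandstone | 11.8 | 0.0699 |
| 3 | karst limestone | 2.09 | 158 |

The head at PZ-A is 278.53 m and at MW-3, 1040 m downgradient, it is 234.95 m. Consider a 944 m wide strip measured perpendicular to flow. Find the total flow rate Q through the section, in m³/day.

13900

Flow is parallel to layering, so each bed carries its own Darcy discharge and the transmissivities add.
Σ(K_i·b_i) = 2.61×7.70 + 0.0699×11.8 + 158×2.09 = 351.1 m²/day.
Hydraulic gradient i = (278.53 − 234.95) / 1040 = 43.58 / 1040 = 0.04190.
Q = Σ(K_i·b_i) · W · i = 351.1 × 944 × 0.04190 = 13890 m³/day.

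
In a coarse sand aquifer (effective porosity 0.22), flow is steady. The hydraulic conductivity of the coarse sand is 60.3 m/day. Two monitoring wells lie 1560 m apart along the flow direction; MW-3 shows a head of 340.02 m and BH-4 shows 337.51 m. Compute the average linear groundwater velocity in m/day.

Hydraulic gradient i = (340.02 − 337.51) / 1560 = 2.51 / 1560 = 0.001609.
Darcy flux q = K · i = 60.30 × 0.001609 = 0.09702 m/day.
Seepage velocity v = q / n_e = 0.09702 / 0.22 = 0.4410 m/day.

0.441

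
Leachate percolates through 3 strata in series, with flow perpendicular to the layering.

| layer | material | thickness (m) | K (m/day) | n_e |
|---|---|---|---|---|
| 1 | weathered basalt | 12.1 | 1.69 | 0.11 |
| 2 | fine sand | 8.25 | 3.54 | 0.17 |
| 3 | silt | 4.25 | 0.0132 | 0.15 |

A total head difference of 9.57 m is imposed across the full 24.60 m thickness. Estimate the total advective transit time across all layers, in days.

117

With flow normal to the layers, continuity requires the same specific discharge q through every layer.
Σ(b_i/K_i) = 12.1/1.69 + 8.25/3.54 + 4.25/0.0132 = 331.5 d.
q = Δh / Σ(b_i/K_i) = 9.57 / 331.5 = 0.02887 m/day.
In each layer the seepage velocity is v_i = q/n_i, so the layer transit time is t_i = b_i·n_i / q:
  layer 1 (weathered basalt): t_1 = 12.1 × 0.11 / 0.02887 = 46.10 d
  layer 2 (fine sand): t_2 = 8.25 × 0.17 / 0.02887 = 48.58 d
  layer 3 (silt): t_3 = 4.25 × 0.15 / 0.02887 = 22.08 d
Total t = Σ t_i = 116.8 days.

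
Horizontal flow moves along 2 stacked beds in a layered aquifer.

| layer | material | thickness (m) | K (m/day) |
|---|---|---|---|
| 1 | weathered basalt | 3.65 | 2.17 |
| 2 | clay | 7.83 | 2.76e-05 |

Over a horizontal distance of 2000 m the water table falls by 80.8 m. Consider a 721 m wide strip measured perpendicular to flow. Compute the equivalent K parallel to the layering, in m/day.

0.690

Flow is parallel to layering, so each bed carries its own Darcy discharge and the transmissivities add.
Σ(K_i·b_i) = 2.17×3.65 + 2.76e-05×7.83 = 7.921 m²/day.
Total thickness b = 11.48 m, so K_eq = Σ(K_i·b_i)/b = 0.6900 m/day.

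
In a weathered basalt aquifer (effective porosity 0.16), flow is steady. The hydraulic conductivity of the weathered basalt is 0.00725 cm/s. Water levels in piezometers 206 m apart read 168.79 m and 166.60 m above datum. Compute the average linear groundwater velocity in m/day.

0.416

Convert K: 0.00725 cm/s × 864 = 6.264 m/day.
Hydraulic gradient i = (168.79 − 166.60) / 206 = 2.19 / 206 = 0.01063.
Darcy flux q = K · i = 6.264 × 0.01063 = 0.06659 m/day.
Seepage velocity v = q / n_e = 0.06659 / 0.16 = 0.4162 m/day.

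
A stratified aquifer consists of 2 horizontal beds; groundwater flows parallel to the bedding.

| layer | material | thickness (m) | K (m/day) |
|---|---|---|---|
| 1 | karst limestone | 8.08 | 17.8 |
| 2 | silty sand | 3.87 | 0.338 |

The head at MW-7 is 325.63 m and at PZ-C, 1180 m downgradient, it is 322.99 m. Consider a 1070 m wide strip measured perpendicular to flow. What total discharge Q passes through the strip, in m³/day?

Flow is parallel to layering, so each bed carries its own Darcy discharge and the transmissivities add.
Σ(K_i·b_i) = 17.8×8.08 + 0.338×3.87 = 145.1 m²/day.
Hydraulic gradient i = (325.63 − 322.99) / 1180 = 2.64 / 1180 = 0.002237.
Q = Σ(K_i·b_i) · W · i = 145.1 × 1070 × 0.002237 = 347.4 m³/day.

347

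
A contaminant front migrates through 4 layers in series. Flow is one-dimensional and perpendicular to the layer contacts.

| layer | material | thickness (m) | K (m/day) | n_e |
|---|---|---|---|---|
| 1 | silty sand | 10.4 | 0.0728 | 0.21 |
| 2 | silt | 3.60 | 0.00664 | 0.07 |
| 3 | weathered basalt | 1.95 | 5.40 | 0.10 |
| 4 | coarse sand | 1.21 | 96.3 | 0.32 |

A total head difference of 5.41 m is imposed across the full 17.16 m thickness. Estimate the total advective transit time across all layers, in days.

382

With flow normal to the layers, continuity requires the same specific discharge q through every layer.
Σ(b_i/K_i) = 10.4/0.0728 + 3.60/0.00664 + 1.95/5.40 + 1.21/96.3 = 685.4 d.
q = Δh / Σ(b_i/K_i) = 5.41 / 685.4 = 0.007893 m/day.
In each layer the seepage velocity is v_i = q/n_i, so the layer transit time is t_i = b_i·n_i / q:
  layer 1 (silty sand): t_1 = 10.4 × 0.21 / 0.007893 = 276.7 d
  layer 2 (silt): t_2 = 3.60 × 0.07 / 0.007893 = 31.93 d
  layer 3 (weathered basalt): t_3 = 1.95 × 0.10 / 0.007893 = 24.70 d
  layer 4 (coarse sand): t_4 = 1.21 × 0.32 / 0.007893 = 49.05 d
Total t = Σ t_i = 382.4 days.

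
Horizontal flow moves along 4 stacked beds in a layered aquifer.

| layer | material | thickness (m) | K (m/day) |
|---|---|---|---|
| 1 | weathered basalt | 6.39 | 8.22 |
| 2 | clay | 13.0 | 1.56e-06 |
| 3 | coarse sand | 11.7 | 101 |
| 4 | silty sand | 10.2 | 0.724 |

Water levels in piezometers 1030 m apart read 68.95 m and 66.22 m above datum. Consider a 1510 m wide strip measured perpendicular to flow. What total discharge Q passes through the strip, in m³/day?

Flow is parallel to layering, so each bed carries its own Darcy discharge and the transmissivities add.
Σ(K_i·b_i) = 8.22×6.39 + 1.56e-06×13.0 + 101×11.7 + 0.724×10.2 = 1242 m²/day.
Hydraulic gradient i = (68.95 − 66.22) / 1030 = 2.73 / 1030 = 0.002650.
Q = Σ(K_i·b_i) · W · i = 1242 × 1510 × 0.002650 = 4969 m³/day.

4970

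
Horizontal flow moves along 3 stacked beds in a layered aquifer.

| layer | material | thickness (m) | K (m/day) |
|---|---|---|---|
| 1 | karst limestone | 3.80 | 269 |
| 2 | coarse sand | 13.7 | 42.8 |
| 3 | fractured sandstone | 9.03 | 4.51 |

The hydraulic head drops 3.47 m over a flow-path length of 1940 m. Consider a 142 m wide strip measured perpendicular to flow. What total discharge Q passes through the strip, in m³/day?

Flow is parallel to layering, so each bed carries its own Darcy discharge and the transmissivities add.
Σ(K_i·b_i) = 269×3.80 + 42.8×13.7 + 4.51×9.03 = 1649 m²/day.
Hydraulic gradient i = Δh / L = 3.47 / 1940 = 0.001789.
Q = Σ(K_i·b_i) · W · i = 1649 × 142 × 0.001789 = 418.9 m³/day.

419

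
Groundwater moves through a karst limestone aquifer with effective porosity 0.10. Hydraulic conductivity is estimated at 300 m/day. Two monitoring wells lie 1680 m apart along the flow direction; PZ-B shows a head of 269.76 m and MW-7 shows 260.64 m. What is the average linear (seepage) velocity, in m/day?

16.3

Hydraulic gradient i = (269.76 − 260.64) / 1680 = 9.12 / 1680 = 0.005429.
Darcy flux q = K · i = 300.0 × 0.005429 = 1.629 m/day.
Seepage velocity v = q / n_e = 1.629 / 0.10 = 16.29 m/day.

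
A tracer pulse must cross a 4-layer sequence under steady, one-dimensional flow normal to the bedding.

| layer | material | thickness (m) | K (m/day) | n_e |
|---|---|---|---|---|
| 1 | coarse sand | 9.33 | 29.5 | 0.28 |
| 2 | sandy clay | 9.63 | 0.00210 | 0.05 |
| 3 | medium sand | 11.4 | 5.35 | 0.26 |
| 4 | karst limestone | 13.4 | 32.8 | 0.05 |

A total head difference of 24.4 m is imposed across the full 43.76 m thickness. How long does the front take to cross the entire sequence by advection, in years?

3.46

With flow normal to the layers, continuity requires the same specific discharge q through every layer.
Σ(b_i/K_i) = 9.33/29.5 + 9.63/0.00210 + 11.4/5.35 + 13.4/32.8 = 4589 d.
q = Δh / Σ(b_i/K_i) = 24.4 / 4589 = 0.005318 m/day.
In each layer the seepage velocity is v_i = q/n_i, so the layer transit time is t_i = b_i·n_i / q:
  layer 1 (coarse sand): t_1 = 9.33 × 0.28 / 0.005318 = 491.3 d
  layer 2 (sandy clay): t_2 = 9.63 × 0.05 / 0.005318 = 90.55 d
  layer 3 (medium sand): t_3 = 11.4 × 0.26 / 0.005318 = 557.4 d
  layer 4 (karst limestone): t_4 = 13.4 × 0.05 / 0.005318 = 126.0 d
Total t = Σ t_i = 1265 days = 3.464 years.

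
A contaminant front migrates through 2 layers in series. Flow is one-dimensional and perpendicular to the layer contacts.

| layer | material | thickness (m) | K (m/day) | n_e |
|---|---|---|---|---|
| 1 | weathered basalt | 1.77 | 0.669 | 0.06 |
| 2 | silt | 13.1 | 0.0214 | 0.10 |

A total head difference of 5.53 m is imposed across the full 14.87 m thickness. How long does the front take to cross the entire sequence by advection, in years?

0.431

With flow normal to the layers, continuity requires the same specific discharge q through every layer.
Σ(b_i/K_i) = 1.77/0.669 + 13.1/0.0214 = 614.8 d.
q = Δh / Σ(b_i/K_i) = 5.53 / 614.8 = 0.008995 m/day.
In each layer the seepage velocity is v_i = q/n_i, so the layer transit time is t_i = b_i·n_i / q:
  layer 1 (weathered basalt): t_1 = 1.77 × 0.06 / 0.008995 = 11.81 d
  layer 2 (silt): t_2 = 13.1 × 0.10 / 0.008995 = 145.6 d
Total t = Σ t_i = 157.4 days = 0.4311 years.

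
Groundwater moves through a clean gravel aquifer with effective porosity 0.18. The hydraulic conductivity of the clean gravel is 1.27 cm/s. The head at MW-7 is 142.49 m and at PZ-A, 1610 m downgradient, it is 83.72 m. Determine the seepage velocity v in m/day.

223

Convert K: 1.27 cm/s × 864 = 1097 m/day.
Hydraulic gradient i = (142.49 − 83.72) / 1610 = 58.77 / 1610 = 0.03650.
Darcy flux q = K · i = 1097 × 0.03650 = 40.05 m/day.
Seepage velocity v = q / n_e = 40.05 / 0.18 = 222.5 m/day.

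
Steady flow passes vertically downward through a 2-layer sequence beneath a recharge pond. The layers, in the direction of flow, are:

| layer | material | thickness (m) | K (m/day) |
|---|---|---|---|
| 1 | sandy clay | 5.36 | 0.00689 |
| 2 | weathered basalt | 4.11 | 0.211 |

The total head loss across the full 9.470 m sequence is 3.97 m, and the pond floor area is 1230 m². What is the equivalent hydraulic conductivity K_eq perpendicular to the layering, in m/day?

Flow is perpendicular to layering, so the layers act in series and the equivalent K is the thickness-weighted harmonic mean.
Total thickness L = 5.36 + 4.11 = 9.470 m.
Σ(b_i/K_i) = 5.36/0.00689 + 4.11/0.211 = 797.4 d.
K_eq = L / Σ(b_i/K_i) = 9.470 / 797.4 = 0.01188 m/day.

0.0119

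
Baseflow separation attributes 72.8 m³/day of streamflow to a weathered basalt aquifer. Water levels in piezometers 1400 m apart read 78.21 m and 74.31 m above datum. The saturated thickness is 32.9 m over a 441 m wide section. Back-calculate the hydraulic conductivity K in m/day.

1.80

Cross-sectional area A = 441 × 32.9 = 14509 m².
Hydraulic gradient i = (78.21 − 74.31) / 1400 = 3.9 / 1400 = 0.002786.
From Q = K·A·i, K = Q / (A·i) = 72.8 / (14509 × 0.002786) = 1.801 m/day.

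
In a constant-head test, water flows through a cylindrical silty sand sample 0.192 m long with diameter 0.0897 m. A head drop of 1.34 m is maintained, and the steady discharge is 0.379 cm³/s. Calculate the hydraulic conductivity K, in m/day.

0.742

Cross-sectional area A = π·(d/2)² = π × (0.0897/2)² = 0.006319 m².
Convert discharge: 0.379 cm³/s = 3.790e-07 m³/s.
Darcy's law rearranged: K = Q·L / (A·Δh) = 3.790e-07 × 0.192 / (0.006319 × 1.34) = 8.593e-06 m/s = 0.7425 m/day.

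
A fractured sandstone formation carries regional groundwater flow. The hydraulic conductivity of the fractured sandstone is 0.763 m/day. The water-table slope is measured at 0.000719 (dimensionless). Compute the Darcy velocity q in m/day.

Hydraulic gradient i = 0.000719.
Specific discharge q = K · i = 0.7630 × 0.0007190 = 0.0005486 m/day.

0.000549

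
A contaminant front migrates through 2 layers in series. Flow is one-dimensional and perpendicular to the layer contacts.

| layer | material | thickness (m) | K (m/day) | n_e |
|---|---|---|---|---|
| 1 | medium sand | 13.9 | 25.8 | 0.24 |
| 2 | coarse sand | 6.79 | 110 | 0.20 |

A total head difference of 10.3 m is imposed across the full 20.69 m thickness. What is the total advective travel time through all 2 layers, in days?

With flow normal to the layers, continuity requires the same specific discharge q through every layer.
Σ(b_i/K_i) = 13.9/25.8 + 6.79/110 = 0.6005 d.
q = Δh / Σ(b_i/K_i) = 10.3 / 0.6005 = 17.15 m/day.
In each layer the seepage velocity is v_i = q/n_i, so the layer transit time is t_i = b_i·n_i / q:
  layer 1 (medium sand): t_1 = 13.9 × 0.24 / 17.15 = 0.1945 d
  layer 2 (coarse sand): t_2 = 6.79 × 0.20 / 17.15 = 0.07917 d
Total t = Σ t_i = 0.2737 days.

0.274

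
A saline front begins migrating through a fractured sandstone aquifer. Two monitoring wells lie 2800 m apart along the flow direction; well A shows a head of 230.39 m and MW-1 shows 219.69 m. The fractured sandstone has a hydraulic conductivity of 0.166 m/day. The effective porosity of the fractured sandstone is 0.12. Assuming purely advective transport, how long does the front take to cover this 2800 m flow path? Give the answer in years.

1450

Hydraulic gradient i = (230.39 − 219.69) / 2800 = 10.7 / 2800 = 0.003821.
Darcy flux q = K · i = 0.1660 × 0.003821 = 0.0006344 m/day.
Seepage velocity v = q / n_e = 0.0006344 / 0.12 = 0.005286 m/day.
Travel time t = L / v = 2800 / 0.005286 = 5.297e+05 days = 1450 years.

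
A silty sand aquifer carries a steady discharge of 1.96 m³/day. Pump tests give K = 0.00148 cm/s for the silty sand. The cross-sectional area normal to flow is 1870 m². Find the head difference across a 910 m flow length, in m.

0.746

Convert K: 0.00148 cm/s × 864 = 1.279 m/day.
From Q = K·A·i, i = Q / (K·A) = 1.96 / (1.279 × 1870) = 0.0008197.
Head loss Δh = i · L = 0.0008197 × 910 = 0.7459 m.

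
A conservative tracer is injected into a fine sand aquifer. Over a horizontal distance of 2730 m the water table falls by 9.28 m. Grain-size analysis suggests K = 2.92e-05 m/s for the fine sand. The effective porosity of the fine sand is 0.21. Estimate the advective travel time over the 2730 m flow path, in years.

Convert K: 2.92e-05 m/s × 86400 = 2.523 m/day.
Hydraulic gradient i = Δh / L = 9.28 / 2730 = 0.003399.
Darcy flux q = K · i = 2.523 × 0.003399 = 0.008576 m/day.
Seepage velocity v = q / n_e = 0.008576 / 0.21 = 0.04084 m/day.
Travel time t = L / v = 2730 / 0.04084 = 66850 days = 183.0 years.

183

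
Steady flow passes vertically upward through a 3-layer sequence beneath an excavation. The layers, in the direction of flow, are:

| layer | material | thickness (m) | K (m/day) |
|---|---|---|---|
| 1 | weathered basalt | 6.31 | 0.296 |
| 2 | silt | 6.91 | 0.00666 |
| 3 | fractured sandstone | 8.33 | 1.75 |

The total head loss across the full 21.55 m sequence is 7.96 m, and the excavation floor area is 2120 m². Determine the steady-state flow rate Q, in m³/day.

15.9

Flow is perpendicular to layering, so the layers act in series and the equivalent K is the thickness-weighted harmonic mean.
Total thickness L = 6.31 + 6.91 + 8.33 = 21.55 m.
Σ(b_i/K_i) = 6.31/0.296 + 6.91/0.00666 + 8.33/1.75 = 1064 d.
K_eq = L / Σ(b_i/K_i) = 21.55 / 1064 = 0.02026 m/day.
Q = K_eq · A · (Δh/L) = 0.02026 × 2120 × (7.96/21.55) = 15.87 m³/day.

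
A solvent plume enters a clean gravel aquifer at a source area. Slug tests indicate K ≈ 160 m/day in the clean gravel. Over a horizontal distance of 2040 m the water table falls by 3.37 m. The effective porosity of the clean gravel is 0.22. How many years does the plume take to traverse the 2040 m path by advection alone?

4.65

Hydraulic gradient i = Δh / L = 3.37 / 2040 = 0.001652.
Darcy flux q = K · i = 160.0 × 0.001652 = 0.2643 m/day.
Seepage velocity v = q / n_e = 0.2643 / 0.22 = 1.201 m/day.
Travel time t = L / v = 2040 / 1.201 = 1698 days = 4.649 years.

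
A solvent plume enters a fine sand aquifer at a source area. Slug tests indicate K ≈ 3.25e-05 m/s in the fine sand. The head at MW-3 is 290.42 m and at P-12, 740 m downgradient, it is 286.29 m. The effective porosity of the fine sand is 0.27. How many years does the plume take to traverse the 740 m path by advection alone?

Convert K: 3.25e-05 m/s × 86400 = 2.808 m/day.
Hydraulic gradient i = (290.42 − 286.29) / 740 = 4.13 / 740 = 0.005581.
Darcy flux q = K · i = 2.808 × 0.005581 = 0.01567 m/day.
Seepage velocity v = q / n_e = 0.01567 / 0.27 = 0.05804 m/day.
Travel time t = L / v = 740 / 0.05804 = 12749 days = 34.91 years.

34.9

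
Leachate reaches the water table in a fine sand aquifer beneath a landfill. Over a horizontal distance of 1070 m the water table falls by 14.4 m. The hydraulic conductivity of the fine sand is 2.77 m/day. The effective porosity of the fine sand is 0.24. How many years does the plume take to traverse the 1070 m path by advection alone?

18.9

Hydraulic gradient i = Δh / L = 14.4 / 1070 = 0.01346.
Darcy flux q = K · i = 2.770 × 0.01346 = 0.03728 m/day.
Seepage velocity v = q / n_e = 0.03728 / 0.24 = 0.1553 m/day.
Travel time t = L / v = 1070 / 0.1553 = 6889 days = 18.86 years.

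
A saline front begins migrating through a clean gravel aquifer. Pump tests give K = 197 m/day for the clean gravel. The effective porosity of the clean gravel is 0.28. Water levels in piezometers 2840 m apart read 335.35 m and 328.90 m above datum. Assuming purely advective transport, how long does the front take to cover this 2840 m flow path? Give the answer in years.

4.87

Hydraulic gradient i = (335.35 − 328.90) / 2840 = 6.45 / 2840 = 0.002271.
Darcy flux q = K · i = 197.0 × 0.002271 = 0.4474 m/day.
Seepage velocity v = q / n_e = 0.4474 / 0.28 = 1.598 m/day.
Travel time t = L / v = 2840 / 1.598 = 1777 days = 4.866 years.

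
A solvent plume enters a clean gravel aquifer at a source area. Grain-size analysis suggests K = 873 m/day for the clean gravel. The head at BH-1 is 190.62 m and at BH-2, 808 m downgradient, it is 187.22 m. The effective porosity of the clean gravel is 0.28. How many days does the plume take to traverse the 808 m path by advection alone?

Hydraulic gradient i = (190.62 − 187.22) / 808 = 3.4 / 808 = 0.004208.
Darcy flux q = K · i = 873.0 × 0.004208 = 3.674 m/day.
Seepage velocity v = q / n_e = 3.674 / 0.28 = 13.12 m/day.
Travel time t = L / v = 808 / 13.12 = 61.59 days.

61.6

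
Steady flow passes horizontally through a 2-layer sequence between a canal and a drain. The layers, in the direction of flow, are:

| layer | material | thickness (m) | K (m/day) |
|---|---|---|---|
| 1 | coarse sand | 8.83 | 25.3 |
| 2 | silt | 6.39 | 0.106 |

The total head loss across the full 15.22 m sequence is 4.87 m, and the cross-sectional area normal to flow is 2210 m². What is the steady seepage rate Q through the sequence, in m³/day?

178

Flow is perpendicular to layering, so the layers act in series and the equivalent K is the thickness-weighted harmonic mean.
Total thickness L = 8.83 + 6.39 = 15.22 m.
Σ(b_i/K_i) = 8.83/25.3 + 6.39/0.106 = 60.63 d.
K_eq = L / Σ(b_i/K_i) = 15.22 / 60.63 = 0.2510 m/day.
Q = K_eq · A · (Δh/L) = 0.2510 × 2210 × (4.87/15.22) = 177.5 m³/day.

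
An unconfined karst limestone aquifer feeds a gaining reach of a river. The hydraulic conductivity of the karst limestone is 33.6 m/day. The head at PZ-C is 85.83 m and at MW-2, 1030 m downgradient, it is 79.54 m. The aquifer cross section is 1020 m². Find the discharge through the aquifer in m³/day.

209

Hydraulic gradient i = (85.83 − 79.54) / 1030 = 6.29 / 1030 = 0.006107.
Darcy's law: Q = K · A · i = 33.60 × 1020 × 0.006107 = 209.3 m³/day.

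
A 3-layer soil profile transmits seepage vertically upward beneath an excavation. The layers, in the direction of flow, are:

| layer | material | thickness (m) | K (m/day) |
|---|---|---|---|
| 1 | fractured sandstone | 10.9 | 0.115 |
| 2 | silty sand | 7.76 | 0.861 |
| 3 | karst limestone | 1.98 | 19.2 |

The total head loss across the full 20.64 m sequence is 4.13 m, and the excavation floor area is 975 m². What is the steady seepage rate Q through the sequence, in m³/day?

38.8

Flow is perpendicular to layering, so the layers act in series and the equivalent K is the thickness-weighted harmonic mean.
Total thickness L = 10.9 + 7.76 + 1.98 = 20.64 m.
Σ(b_i/K_i) = 10.9/0.115 + 7.76/0.861 + 1.98/19.2 = 103.9 d.
K_eq = L / Σ(b_i/K_i) = 20.64 / 103.9 = 0.1987 m/day.
Q = K_eq · A · (Δh/L) = 0.1987 × 975 × (4.13/20.64) = 38.76 m³/day.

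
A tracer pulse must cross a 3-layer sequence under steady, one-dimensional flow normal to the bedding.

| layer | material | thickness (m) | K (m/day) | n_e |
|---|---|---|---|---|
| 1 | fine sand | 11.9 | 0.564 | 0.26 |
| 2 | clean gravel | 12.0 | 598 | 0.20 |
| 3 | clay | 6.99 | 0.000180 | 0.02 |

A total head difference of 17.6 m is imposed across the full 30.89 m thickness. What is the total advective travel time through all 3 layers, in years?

With flow normal to the layers, continuity requires the same specific discharge q through every layer.
Σ(b_i/K_i) = 11.9/0.564 + 12.0/598 + 6.99/0.000180 = 38854 d.
q = Δh / Σ(b_i/K_i) = 17.6 / 38854 = 0.0004530 m/day.
In each layer the seepage velocity is v_i = q/n_i, so the layer transit time is t_i = b_i·n_i / q:
  layer 1 (fine sand): t_1 = 11.9 × 0.26 / 0.0004530 = 6830 d
  layer 2 (clean gravel): t_2 = 12.0 × 0.20 / 0.0004530 = 5298 d
  layer 3 (clay): t_3 = 6.99 × 0.02 / 0.0004530 = 308.6 d
Total t = Σ t_i = 12437 days = 34.05 years.

34.1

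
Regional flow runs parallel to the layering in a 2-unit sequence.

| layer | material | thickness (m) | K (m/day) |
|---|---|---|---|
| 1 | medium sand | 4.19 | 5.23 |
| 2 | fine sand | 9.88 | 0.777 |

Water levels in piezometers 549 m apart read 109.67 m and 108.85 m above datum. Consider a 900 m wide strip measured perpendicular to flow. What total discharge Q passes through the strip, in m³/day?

39.8

Flow is parallel to layering, so each bed carries its own Darcy discharge and the transmissivities add.
Σ(K_i·b_i) = 5.23×4.19 + 0.777×9.88 = 29.59 m²/day.
Hydraulic gradient i = (109.67 − 108.85) / 549 = 0.82 / 549 = 0.001494.
Q = Σ(K_i·b_i) · W · i = 29.59 × 900 × 0.001494 = 39.78 m³/day.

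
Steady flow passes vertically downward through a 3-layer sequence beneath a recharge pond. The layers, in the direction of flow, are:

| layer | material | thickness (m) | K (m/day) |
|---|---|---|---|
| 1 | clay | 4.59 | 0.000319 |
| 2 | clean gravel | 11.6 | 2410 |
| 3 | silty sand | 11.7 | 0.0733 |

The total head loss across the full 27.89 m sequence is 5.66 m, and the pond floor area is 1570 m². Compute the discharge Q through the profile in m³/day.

Flow is perpendicular to layering, so the layers act in series and the equivalent K is the thickness-weighted harmonic mean.
Total thickness L = 4.59 + 11.6 + 11.7 = 27.89 m.
Σ(b_i/K_i) = 4.59/0.000319 + 11.6/2410 + 11.7/0.0733 = 14548 d.
K_eq = L / Σ(b_i/K_i) = 27.89 / 14548 = 0.001917 m/day.
Q = K_eq · A · (Δh/L) = 0.001917 × 1570 × (5.66/27.89) = 0.6108 m³/day.

0.611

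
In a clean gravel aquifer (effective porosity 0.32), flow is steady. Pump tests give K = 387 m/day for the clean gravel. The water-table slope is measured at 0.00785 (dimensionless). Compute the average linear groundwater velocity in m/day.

9.49

Hydraulic gradient i = 0.00785.
Darcy flux q = K · i = 387.0 × 0.007850 = 3.038 m/day.
Seepage velocity v = q / n_e = 3.038 / 0.32 = 9.494 m/day.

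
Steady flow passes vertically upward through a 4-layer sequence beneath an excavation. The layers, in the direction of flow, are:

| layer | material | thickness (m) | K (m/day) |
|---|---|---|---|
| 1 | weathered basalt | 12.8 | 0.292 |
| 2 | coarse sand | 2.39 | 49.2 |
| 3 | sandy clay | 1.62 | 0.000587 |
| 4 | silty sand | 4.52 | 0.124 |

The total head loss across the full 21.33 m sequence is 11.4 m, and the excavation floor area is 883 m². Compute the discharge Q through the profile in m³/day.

Flow is perpendicular to layering, so the layers act in series and the equivalent K is the thickness-weighted harmonic mean.
Total thickness L = 12.8 + 2.39 + 1.62 + 4.52 = 21.33 m.
Σ(b_i/K_i) = 12.8/0.292 + 2.39/49.2 + 1.62/0.000587 + 4.52/0.124 = 2840 d.
K_eq = L / Σ(b_i/K_i) = 21.33 / 2840 = 0.007510 m/day.
Q = K_eq · A · (Δh/L) = 0.007510 × 883 × (11.4/21.33) = 3.544 m³/day.

3.54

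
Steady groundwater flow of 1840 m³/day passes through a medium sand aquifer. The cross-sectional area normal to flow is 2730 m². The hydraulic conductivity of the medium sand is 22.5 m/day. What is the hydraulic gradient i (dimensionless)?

0.0300

From Q = K·A·i, i = Q / (K·A) = 1840 / (22.50 × 2730) = 0.02996.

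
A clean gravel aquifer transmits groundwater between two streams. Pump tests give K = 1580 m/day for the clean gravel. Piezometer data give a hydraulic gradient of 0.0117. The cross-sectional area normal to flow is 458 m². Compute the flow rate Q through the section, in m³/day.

8470

Hydraulic gradient i = 0.0117.
Darcy's law: Q = K · A · i = 1580 × 458.0 × 0.01170 = 8467 m³/day.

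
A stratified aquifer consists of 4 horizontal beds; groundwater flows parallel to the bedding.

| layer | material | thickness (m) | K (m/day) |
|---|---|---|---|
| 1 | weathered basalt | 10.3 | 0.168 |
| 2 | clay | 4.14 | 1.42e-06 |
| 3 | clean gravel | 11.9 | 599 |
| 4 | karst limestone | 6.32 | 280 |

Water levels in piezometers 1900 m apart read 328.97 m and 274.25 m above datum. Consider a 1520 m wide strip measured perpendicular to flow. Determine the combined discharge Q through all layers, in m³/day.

390000

Flow is parallel to layering, so each bed carries its own Darcy discharge and the transmissivities add.
Σ(K_i·b_i) = 0.168×10.3 + 1.42e-06×4.14 + 599×11.9 + 280×6.32 = 8899 m²/day.
Hydraulic gradient i = (328.97 − 274.25) / 1900 = 54.72 / 1900 = 0.02880.
Q = Σ(K_i·b_i) · W · i = 8899 × 1520 × 0.02880 = 3.896e+05 m³/day.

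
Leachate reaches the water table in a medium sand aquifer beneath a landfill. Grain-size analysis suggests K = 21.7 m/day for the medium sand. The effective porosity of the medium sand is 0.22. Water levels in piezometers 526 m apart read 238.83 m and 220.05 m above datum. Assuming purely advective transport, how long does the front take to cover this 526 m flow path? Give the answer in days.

Hydraulic gradient i = (238.83 − 220.05) / 526 = 18.78 / 526 = 0.03570.
Darcy flux q = K · i = 21.70 × 0.03570 = 0.7748 m/day.
Seepage velocity v = q / n_e = 0.7748 / 0.22 = 3.522 m/day.
Travel time t = L / v = 526 / 3.522 = 149.4 days.

149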